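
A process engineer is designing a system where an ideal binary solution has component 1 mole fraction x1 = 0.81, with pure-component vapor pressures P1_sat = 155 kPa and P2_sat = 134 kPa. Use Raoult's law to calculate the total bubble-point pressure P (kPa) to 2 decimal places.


P = x1*P1_sat + x2*P2_sat
x2 = 1 - x1 = 1 - 0.81 = 0.19
P = 0.81*155 + 0.19*134
P = 125.55 + 25.46
P = 151.01 kPa


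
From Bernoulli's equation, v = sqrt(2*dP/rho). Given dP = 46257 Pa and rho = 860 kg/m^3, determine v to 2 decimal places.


v = sqrt(2*dP/rho)
v = sqrt(2*46257/860)
v = sqrt(107.574419)
v = 10.37 m/s


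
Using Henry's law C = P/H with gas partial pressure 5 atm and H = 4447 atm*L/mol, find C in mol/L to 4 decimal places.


C = P / H
C = 5 / 4447
C = 0.0011 mol/L


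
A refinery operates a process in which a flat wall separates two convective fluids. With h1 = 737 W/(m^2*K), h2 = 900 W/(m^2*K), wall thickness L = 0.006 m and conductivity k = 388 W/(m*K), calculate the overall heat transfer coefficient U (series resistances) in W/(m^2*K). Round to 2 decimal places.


1/U = 1/h1 + L/k + 1/h2
1/U = 1/737 + 0.006/388 + 1/900
1/U = 0.0013568521 + 1.54639e-05 + 0.0011111111
1/U = 0.0024834271
U = 402.67 W/(m^2*K)


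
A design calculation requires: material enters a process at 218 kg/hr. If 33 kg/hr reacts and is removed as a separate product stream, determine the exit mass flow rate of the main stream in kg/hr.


Steady-state mass balance on the main outlet: F_out = F_in - F_removed
F_out = 218 - 33
F_out = 185 kg/hr


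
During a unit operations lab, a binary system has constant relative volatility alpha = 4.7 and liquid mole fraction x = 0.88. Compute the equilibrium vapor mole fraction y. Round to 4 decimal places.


y = alpha*x / (1 + (alpha-1)*x)
y = 4.7*0.88 / (1 + (4.7-1)*0.88)
y = 4.136 / (1 + 3.256)
y = 4.136 / 4.256
y = 0.9718


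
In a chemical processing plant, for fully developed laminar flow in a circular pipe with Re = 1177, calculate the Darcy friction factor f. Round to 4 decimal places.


f = 64 / Re
f = 64 / 1177
f = 0.0544


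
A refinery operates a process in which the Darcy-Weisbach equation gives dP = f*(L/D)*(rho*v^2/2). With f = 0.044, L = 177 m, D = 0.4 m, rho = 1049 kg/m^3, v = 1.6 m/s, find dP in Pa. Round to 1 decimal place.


dP = f * (L/D) * (rho*v^2/2)
dP = 0.044 * (177/0.4) * (1049*1.6^2/2)
L/D = 442.5
rho*v^2/2 = 1049*2.56/2 = 1342.72
dP = 0.044 * 442.5 * 1342.72
dP = 26142.8 Pa


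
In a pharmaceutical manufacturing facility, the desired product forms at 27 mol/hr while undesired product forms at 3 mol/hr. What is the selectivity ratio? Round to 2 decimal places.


S = desired product rate / undesired product rate
S = 27 / 3
S = 9.00


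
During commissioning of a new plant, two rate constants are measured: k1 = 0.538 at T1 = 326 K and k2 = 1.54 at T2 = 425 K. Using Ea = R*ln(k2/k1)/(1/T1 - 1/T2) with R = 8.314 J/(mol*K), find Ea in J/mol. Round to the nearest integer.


Ea = R * ln(k2/k1) / (1/T1 - 1/T2)
ln(k2/k1) = ln(1.54/0.538) = 1.0516791
1/T1 - 1/T2 = 1/326 - 1/425 = 0.000714543486
Ea = 8.314 * 1.0516791 / 0.000714543486
Ea = 12237 J/mol


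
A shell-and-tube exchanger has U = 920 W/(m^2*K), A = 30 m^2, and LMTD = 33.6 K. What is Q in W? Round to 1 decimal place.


Q = U * A * LMTD
Q = 920 * 30 * 33.6
Q = 927360.0 W


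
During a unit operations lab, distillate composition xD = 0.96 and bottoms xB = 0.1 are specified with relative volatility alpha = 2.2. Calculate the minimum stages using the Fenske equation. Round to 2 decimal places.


N_min = ln((xD*(1-xB))/(xB*(1-xD))) / ln(alpha)
Numerator inside ln: 0.864 / 0.004 = 216.0
ln(216.0) = 5.375278
ln(alpha) = ln(2.2) = 0.788457
N_min = 5.375278 / 0.788457 = 6.82


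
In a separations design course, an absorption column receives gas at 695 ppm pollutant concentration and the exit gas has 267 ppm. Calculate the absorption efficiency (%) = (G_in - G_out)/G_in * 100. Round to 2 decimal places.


Efficiency = (G_in - G_out) / G_in * 100%
Efficiency = (695 - 267) / 695 * 100
Efficiency = 428 / 695 * 100
Efficiency = 61.58%


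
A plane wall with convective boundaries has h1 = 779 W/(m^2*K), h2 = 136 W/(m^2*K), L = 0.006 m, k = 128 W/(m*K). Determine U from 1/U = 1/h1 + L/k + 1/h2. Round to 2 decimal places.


1/U = 1/h1 + L/k + 1/h2
1/U = 1/779 + 0.006/128 + 1/136
1/U = 0.001283697 + 4.6875e-05 + 0.0073529412
1/U = 0.0086835132
U = 115.16 W/(m^2*K)


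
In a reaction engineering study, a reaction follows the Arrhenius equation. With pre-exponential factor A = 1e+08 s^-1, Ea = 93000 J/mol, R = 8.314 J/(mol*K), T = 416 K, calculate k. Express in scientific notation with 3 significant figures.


k = A * exp(-Ea/(R*T))
k = 1e+08 * exp(-93000 / (8.314 * 416))
k = 1e+08 * exp(-26.889306)
k = 2.10e-04


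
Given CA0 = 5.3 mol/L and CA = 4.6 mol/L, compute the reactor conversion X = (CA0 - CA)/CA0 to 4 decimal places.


X = (CA0 - CA) / CA0
X = (5.3 - 4.6) / 5.3
X = 0.7 / 5.3
X = 0.1321


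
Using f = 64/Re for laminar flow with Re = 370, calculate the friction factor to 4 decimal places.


f = 64 / Re
f = 64 / 370
f = 0.1730


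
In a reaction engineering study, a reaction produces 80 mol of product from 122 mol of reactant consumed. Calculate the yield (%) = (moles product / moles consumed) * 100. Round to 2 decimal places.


Yield = (moles product / moles consumed) * 100%
Yield = (80 / 122) * 100
Yield = 0.6557 * 100
Yield = 65.57%


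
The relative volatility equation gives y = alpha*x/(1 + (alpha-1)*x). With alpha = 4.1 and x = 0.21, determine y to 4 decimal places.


y = alpha*x / (1 + (alpha-1)*x)
y = 4.1*0.21 / (1 + (4.1-1)*0.21)
y = 0.861 / (1 + 0.651)
y = 0.861 / 1.651
y = 0.5215


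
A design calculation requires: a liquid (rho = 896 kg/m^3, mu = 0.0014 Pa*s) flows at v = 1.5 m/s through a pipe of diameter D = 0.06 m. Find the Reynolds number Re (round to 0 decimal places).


Re = rho * v * D / mu
Re = 896 * 1.5 * 0.06 / 0.0014
Re = 80.64 / 0.0014
Re = 57600


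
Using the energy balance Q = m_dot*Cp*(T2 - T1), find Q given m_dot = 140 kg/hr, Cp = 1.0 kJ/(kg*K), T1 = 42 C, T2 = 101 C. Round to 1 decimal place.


Q = m_dot * Cp * (T2 - T1)
Q = 140 * 1.0 * (101 - 42)
Q = 140 * 1.0 * 59
Q = 8260.0 kJ/hr


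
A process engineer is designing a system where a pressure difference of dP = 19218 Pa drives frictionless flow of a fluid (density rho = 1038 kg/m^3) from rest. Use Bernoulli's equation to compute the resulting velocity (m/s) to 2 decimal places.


v = sqrt(2*dP/rho)
v = sqrt(2*19218/1038)
v = sqrt(37.028902)
v = 6.09 m/s


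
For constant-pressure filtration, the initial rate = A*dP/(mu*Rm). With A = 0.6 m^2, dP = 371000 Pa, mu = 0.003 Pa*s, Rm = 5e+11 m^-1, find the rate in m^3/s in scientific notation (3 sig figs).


rate = A * dP / (mu * Rm)
rate = 0.6 * 371000 / (0.003 * 5e+11)
rate = 222600.0 / 1.500e+09
rate = 1.48e-04 m^3/s


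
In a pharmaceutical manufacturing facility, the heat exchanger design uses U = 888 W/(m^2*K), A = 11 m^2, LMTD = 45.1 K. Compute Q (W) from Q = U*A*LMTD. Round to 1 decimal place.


Q = U * A * LMTD
Q = 888 * 11 * 45.1
Q = 440536.8 W


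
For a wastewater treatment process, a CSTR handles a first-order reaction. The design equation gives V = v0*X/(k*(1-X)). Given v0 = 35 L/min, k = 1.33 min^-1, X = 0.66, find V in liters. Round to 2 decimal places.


V = v0 * X / (k * (1 - X))
V = 35 * 0.66 / (1.33 * (1 - 0.66))
V = 23.1 / (1.33 * 0.34)
V = 23.1 / 0.4522
V = 51.08 L


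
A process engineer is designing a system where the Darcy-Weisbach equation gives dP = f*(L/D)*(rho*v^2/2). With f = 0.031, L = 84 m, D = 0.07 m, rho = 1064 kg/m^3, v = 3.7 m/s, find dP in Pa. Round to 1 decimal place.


dP = f * (L/D) * (rho*v^2/2)
dP = 0.031 * (84/0.07) * (1064*3.7^2/2)
L/D = 1200.0
rho*v^2/2 = 1064*13.69/2 = 7283.08
dP = 0.031 * 1200.0 * 7283.08
dP = 270930.6 Pa


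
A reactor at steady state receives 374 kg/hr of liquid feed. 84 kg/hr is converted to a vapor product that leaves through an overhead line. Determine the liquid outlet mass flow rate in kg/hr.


Steady-state mass balance on the main outlet: F_out = F_in - F_removed
F_out = 374 - 84
F_out = 290 kg/hr


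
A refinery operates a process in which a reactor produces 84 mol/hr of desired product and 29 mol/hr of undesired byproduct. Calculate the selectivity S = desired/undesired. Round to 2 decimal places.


S = desired product rate / undesired product rate
S = 84 / 29
S = 2.90


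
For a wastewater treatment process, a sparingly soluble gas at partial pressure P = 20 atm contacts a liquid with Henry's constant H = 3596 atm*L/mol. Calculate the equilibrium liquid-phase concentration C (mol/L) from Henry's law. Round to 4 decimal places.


C = P / H
C = 20 / 3596
C = 0.0056 mol/L


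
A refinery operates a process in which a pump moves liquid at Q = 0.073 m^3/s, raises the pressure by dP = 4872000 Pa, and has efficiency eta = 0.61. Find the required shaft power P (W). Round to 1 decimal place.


P = Q * dP / eta
P = 0.073 * 4872000 / 0.61
P = 355656.0 / 0.61
P = 583042.6 W


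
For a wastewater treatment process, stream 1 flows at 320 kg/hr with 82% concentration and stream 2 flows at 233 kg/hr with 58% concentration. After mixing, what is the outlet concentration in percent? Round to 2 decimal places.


Mass balance on solute: F1*x1 + F2*x2 = F3*x3
F3 = F1 + F2 = 320 + 233 = 553 kg/hr
x3 = (F1*x1 + F2*x2)/F3
x3 = (320*0.82 + 233*0.58) / 553
x3 = 71.89%


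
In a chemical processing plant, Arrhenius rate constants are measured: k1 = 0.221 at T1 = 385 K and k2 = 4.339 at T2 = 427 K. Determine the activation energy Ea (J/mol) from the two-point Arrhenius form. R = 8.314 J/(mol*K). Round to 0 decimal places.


Ea = R * ln(k2/k1) / (1/T1 - 1/T2)
ln(k2/k1) = ln(4.339/0.221) = 2.9772365
1/T1 - 1/T2 = 1/385 - 1/427 = 0.000255482223
Ea = 8.314 * 2.9772365 / 0.000255482223
Ea = 96886 J/mol


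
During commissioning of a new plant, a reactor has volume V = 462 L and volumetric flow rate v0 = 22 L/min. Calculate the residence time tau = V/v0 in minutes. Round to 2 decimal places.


tau = V / v0
tau = 462 / 22
tau = 21.00 min


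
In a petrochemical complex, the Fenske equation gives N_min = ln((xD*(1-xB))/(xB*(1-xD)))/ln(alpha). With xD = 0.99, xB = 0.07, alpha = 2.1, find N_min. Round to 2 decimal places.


N_min = ln((xD*(1-xB))/(xB*(1-xD))) / ln(alpha)
Numerator inside ln: 0.9207 / 0.0007 = 1315.285714
ln(1315.285714) = 7.181809
ln(alpha) = ln(2.1) = 0.741937
N_min = 7.181809 / 0.741937 = 9.68


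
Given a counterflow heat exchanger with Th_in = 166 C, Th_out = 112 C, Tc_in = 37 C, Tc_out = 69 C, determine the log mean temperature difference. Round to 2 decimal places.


dT1 = Th_in - Tc_out = 166 - 69 = 97
dT2 = Th_out - Tc_in = 112 - 37 = 75
LMTD = (dT1 - dT2) / ln(dT1/dT2)
LMTD = (97 - 75) / ln(97/75)
LMTD = 85.53 K


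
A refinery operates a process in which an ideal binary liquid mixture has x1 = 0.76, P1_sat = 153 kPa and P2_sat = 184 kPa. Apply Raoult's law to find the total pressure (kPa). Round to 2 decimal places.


P = x1*P1_sat + x2*P2_sat
x2 = 1 - x1 = 1 - 0.76 = 0.24
P = 0.76*153 + 0.24*184
P = 116.28 + 44.16
P = 160.44 kPa


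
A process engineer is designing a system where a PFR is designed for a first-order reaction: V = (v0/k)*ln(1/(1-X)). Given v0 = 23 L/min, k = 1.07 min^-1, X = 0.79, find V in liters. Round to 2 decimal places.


V = (v0/k) * ln(1/(1-X))
V = (23/1.07) * ln(1/(1-0.79))
V = 21.495327 * ln(4.761905)
V = 21.495327 * 1.560648
V = 33.55 L


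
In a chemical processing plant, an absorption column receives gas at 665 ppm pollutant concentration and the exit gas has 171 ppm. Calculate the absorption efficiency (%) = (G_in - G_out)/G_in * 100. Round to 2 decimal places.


Efficiency = (G_in - G_out) / G_in * 100%
Efficiency = (665 - 171) / 665 * 100
Efficiency = 494 / 665 * 100
Efficiency = 74.29%


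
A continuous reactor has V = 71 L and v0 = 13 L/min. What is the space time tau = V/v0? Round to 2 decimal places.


tau = V / v0
tau = 71 / 13
tau = 5.46 min


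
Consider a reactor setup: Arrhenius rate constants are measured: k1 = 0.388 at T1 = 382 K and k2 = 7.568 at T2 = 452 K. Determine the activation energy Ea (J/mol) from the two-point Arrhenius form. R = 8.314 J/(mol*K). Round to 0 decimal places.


Ea = R * ln(k2/k1) / (1/T1 - 1/T2)
ln(k2/k1) = ln(7.568/0.388) = 2.9706788
1/T1 - 1/T2 = 1/382 - 1/452 = 0.000405411667
Ea = 8.314 * 2.9706788 / 0.000405411667
Ea = 60921 J/mol


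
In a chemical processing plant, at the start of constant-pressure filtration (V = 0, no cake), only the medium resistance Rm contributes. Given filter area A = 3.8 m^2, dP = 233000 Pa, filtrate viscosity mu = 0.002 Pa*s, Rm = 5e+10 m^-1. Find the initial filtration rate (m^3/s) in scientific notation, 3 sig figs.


rate = A * dP / (mu * Rm)
rate = 3.8 * 233000 / (0.002 * 5e+10)
rate = 885400.0 / 1.000e+08
rate = 8.85e-03 m^3/s


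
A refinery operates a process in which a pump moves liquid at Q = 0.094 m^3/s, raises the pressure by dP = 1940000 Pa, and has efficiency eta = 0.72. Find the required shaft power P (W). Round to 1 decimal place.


P = Q * dP / eta
P = 0.094 * 1940000 / 0.72
P = 182360.0 / 0.72
P = 253277.8 W


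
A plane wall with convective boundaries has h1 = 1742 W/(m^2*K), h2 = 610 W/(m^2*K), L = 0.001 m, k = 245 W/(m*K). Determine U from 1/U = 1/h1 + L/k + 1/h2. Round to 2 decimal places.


1/U = 1/h1 + L/k + 1/h2
1/U = 1/1742 + 0.001/245 + 1/610
1/U = 0.0005740528 + 4.0816e-06 + 0.0016393443
1/U = 0.0022174787
U = 450.96 W/(m^2*K)


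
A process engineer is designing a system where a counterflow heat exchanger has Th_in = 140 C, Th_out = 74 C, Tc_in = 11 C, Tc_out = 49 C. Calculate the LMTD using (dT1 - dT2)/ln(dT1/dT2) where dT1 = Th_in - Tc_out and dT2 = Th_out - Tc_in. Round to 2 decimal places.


dT1 = Th_in - Tc_out = 140 - 49 = 91
dT2 = Th_out - Tc_in = 74 - 11 = 63
LMTD = (dT1 - dT2) / ln(dT1/dT2)
LMTD = (91 - 63) / ln(91/63)
LMTD = 76.14 K


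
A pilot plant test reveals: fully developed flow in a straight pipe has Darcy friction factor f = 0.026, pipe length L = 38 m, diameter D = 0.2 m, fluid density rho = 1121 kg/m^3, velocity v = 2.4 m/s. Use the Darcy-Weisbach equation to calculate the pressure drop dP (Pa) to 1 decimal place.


dP = f * (L/D) * (rho*v^2/2)
dP = 0.026 * (38/0.2) * (1121*2.4^2/2)
L/D = 190.0
rho*v^2/2 = 1121*5.76/2 = 3228.48
dP = 0.026 * 190.0 * 3228.48
dP = 15948.7 Pa


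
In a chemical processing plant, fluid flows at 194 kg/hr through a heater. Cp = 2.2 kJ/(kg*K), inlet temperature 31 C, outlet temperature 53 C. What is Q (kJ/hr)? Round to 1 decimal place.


Q = m_dot * Cp * (T2 - T1)
Q = 194 * 2.2 * (53 - 31)
Q = 194 * 2.2 * 22
Q = 9389.6 kJ/hr


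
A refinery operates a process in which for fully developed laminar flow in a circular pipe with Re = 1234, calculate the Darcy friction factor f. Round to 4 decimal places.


f = 64 / Re
f = 64 / 1234
f = 0.0519


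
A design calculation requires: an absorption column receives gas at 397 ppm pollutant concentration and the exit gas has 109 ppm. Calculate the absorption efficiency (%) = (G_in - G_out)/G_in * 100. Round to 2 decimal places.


Efficiency = (G_in - G_out) / G_in * 100%
Efficiency = (397 - 109) / 397 * 100
Efficiency = 288 / 397 * 100
Efficiency = 72.54%


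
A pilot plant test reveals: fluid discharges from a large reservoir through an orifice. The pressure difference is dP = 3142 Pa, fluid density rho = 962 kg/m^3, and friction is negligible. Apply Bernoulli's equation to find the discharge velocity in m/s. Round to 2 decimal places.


v = sqrt(2*dP/rho)
v = sqrt(2*3142/962)
v = sqrt(6.532225)
v = 2.56 m/s


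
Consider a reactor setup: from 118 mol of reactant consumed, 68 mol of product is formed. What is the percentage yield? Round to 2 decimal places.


Yield = (moles product / moles consumed) * 100%
Yield = (68 / 118) * 100
Yield = 0.5763 * 100
Yield = 57.63%


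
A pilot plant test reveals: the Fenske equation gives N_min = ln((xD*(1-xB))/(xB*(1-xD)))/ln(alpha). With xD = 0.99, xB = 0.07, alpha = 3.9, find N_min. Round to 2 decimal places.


N_min = ln((xD*(1-xB))/(xB*(1-xD))) / ln(alpha)
Numerator inside ln: 0.9207 / 0.0007 = 1315.285714
ln(1315.285714) = 7.181809
ln(alpha) = ln(3.9) = 1.360977
N_min = 7.181809 / 1.360977 = 5.28


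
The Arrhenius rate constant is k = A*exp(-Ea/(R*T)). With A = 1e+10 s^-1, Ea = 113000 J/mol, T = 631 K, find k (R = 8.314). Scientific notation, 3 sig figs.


k = A * exp(-Ea/(R*T))
k = 1e+10 * exp(-113000 / (8.314 * 631))
k = 1e+10 * exp(-21.539671)
k = 4.42e+00


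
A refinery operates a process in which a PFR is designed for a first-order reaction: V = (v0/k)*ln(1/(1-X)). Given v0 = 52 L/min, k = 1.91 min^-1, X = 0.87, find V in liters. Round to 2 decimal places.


V = (v0/k) * ln(1/(1-X))
V = (52/1.91) * ln(1/(1-0.87))
V = 27.225131 * ln(7.692308)
V = 27.225131 * 2.040221
V = 55.55 L


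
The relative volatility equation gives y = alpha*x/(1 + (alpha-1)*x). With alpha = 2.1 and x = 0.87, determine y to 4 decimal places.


y = alpha*x / (1 + (alpha-1)*x)
y = 2.1*0.87 / (1 + (2.1-1)*0.87)
y = 1.827 / (1 + 0.957)
y = 1.827 / 1.957
y = 0.9336


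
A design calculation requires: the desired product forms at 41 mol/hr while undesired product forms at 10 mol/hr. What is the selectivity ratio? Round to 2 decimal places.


S = desired product rate / undesired product rate
S = 41 / 10
S = 4.10


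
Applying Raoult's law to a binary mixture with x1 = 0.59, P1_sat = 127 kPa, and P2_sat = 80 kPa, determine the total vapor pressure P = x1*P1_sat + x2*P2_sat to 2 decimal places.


P = x1*P1_sat + x2*P2_sat
x2 = 1 - x1 = 1 - 0.59 = 0.41
P = 0.59*127 + 0.41*80
P = 74.93 + 32.8
P = 107.73 kPa


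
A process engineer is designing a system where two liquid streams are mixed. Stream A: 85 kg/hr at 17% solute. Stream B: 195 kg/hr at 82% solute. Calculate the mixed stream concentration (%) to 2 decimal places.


Mass balance on solute: F1*x1 + F2*x2 = F3*x3
F3 = F1 + F2 = 85 + 195 = 280 kg/hr
x3 = (F1*x1 + F2*x2)/F3
x3 = (85*0.17 + 195*0.82) / 280
x3 = 62.27%


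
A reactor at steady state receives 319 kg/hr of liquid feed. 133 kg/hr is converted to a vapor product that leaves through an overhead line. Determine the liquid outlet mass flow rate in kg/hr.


Steady-state mass balance on the main outlet: F_out = F_in - F_removed
F_out = 319 - 133
F_out = 186 kg/hr


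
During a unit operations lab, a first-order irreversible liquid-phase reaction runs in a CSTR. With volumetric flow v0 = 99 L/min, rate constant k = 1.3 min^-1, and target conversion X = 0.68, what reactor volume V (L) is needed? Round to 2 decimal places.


V = v0 * X / (k * (1 - X))
V = 99 * 0.68 / (1.3 * (1 - 0.68))
V = 67.32 / (1.3 * 0.32)
V = 67.32 / 0.416
V = 161.83 L


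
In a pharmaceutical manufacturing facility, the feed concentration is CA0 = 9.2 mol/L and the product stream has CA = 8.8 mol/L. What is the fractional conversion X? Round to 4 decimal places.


X = (CA0 - CA) / CA0
X = (9.2 - 8.8) / 9.2
X = 0.4 / 9.2
X = 0.0435


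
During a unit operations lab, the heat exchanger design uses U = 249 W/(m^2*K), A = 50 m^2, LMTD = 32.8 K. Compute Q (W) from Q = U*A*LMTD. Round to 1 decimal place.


Q = U * A * LMTD
Q = 249 * 50 * 32.8
Q = 408360.0 W


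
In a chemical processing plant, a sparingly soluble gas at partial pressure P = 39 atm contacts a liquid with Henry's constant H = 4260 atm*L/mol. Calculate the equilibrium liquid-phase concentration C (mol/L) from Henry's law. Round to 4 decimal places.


C = P / H
C = 39 / 4260
C = 0.0092 mol/L


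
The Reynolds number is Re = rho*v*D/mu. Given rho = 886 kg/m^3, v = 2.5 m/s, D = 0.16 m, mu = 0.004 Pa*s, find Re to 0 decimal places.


Re = rho * v * D / mu
Re = 886 * 2.5 * 0.16 / 0.004
Re = 354.4 / 0.004
Re = 88600


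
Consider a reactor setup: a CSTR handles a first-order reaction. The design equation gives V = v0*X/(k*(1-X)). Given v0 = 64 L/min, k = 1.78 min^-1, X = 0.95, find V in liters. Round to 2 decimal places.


V = v0 * X / (k * (1 - X))
V = 64 * 0.95 / (1.78 * (1 - 0.95))
V = 60.8 / (1.78 * 0.05)
V = 60.8 / 0.089
V = 683.15 L


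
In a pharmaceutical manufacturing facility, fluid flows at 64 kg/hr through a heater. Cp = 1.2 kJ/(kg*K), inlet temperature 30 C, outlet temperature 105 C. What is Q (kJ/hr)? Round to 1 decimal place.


Q = m_dot * Cp * (T2 - T1)
Q = 64 * 1.2 * (105 - 30)
Q = 64 * 1.2 * 75
Q = 5760.0 kJ/hr


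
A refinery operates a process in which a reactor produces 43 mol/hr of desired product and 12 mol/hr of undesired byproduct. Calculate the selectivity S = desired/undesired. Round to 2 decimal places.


S = desired product rate / undesired product rate
S = 43 / 12
S = 3.58


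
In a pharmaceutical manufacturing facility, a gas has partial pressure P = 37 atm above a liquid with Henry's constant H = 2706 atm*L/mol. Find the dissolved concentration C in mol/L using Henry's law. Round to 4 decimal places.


C = P / H
C = 37 / 2706
C = 0.0137 mol/L


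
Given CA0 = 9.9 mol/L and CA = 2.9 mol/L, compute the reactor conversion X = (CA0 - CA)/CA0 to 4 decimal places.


X = (CA0 - CA) / CA0
X = (9.9 - 2.9) / 9.9
X = 7.0 / 9.9
X = 0.7071


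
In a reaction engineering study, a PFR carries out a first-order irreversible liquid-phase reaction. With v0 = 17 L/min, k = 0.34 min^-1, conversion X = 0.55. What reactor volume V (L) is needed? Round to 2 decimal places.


V = (v0/k) * ln(1/(1-X))
V = (17/0.34) * ln(1/(1-0.55))
V = 50.0 * ln(2.222222)
V = 50.0 * 0.798508
V = 39.93 L


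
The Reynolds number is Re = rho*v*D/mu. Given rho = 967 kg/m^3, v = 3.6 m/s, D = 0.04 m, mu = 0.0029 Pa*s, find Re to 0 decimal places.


Re = rho * v * D / mu
Re = 967 * 3.6 * 0.04 / 0.0029
Re = 139.248 / 0.0029
Re = 48017


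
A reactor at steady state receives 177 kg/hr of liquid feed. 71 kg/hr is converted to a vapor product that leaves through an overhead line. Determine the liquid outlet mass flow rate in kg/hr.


Steady-state mass balance on the main outlet: F_out = F_in - F_removed
F_out = 177 - 71
F_out = 106 kg/hr


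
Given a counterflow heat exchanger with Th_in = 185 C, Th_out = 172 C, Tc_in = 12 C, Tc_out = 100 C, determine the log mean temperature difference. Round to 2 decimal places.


dT1 = Th_in - Tc_out = 185 - 100 = 85
dT2 = Th_out - Tc_in = 172 - 12 = 160
LMTD = (dT1 - dT2) / ln(dT1/dT2)
LMTD = (85 - 160) / ln(85/160)
LMTD = 118.57 K


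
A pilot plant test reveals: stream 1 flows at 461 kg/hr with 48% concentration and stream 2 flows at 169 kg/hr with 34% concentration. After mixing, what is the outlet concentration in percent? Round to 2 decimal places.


Mass balance on solute: F1*x1 + F2*x2 = F3*x3
F3 = F1 + F2 = 461 + 169 = 630 kg/hr
x3 = (F1*x1 + F2*x2)/F3
x3 = (461*0.48 + 169*0.34) / 630
x3 = 44.24%


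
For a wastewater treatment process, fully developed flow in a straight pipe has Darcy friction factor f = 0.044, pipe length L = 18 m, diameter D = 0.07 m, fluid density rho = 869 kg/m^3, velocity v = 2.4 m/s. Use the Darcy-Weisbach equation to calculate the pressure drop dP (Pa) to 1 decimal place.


dP = f * (L/D) * (rho*v^2/2)
dP = 0.044 * (18/0.07) * (869*2.4^2/2)
L/D = 257.14285714
rho*v^2/2 = 869*5.76/2 = 2502.72
dP = 0.044 * 257.14285714 * 2502.72
dP = 28316.5 Pa


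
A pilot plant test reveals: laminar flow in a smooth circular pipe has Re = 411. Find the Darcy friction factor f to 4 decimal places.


f = 64 / Re
f = 64 / 411
f = 0.1557


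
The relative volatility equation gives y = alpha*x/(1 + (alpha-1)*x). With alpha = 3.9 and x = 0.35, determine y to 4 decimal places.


y = alpha*x / (1 + (alpha-1)*x)
y = 3.9*0.35 / (1 + (3.9-1)*0.35)
y = 1.365 / (1 + 1.015)
y = 1.365 / 2.015
y = 0.6774


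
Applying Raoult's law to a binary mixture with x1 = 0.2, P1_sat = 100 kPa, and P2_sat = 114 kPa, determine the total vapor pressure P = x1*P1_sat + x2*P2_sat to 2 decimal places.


P = x1*P1_sat + x2*P2_sat
x2 = 1 - x1 = 1 - 0.2 = 0.8
P = 0.2*100 + 0.8*114
P = 20.0 + 91.2
P = 111.20 kPa


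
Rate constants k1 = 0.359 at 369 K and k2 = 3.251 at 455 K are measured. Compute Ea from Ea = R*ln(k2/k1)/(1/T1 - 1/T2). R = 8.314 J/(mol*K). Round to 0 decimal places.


Ea = R * ln(k2/k1) / (1/T1 - 1/T2)
ln(k2/k1) = ln(3.251/0.359) = 2.2033955
1/T1 - 1/T2 = 1/369 - 1/455 = 0.000512224902
Ea = 8.314 * 2.2033955 / 0.000512224902
Ea = 35764 J/mol


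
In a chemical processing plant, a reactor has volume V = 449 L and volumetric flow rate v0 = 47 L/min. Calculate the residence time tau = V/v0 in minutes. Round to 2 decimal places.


tau = V / v0
tau = 449 / 47
tau = 9.55 min


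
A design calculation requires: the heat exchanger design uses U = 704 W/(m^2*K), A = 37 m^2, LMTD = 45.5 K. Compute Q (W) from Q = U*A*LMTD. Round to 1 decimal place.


Q = U * A * LMTD
Q = 704 * 37 * 45.5
Q = 1185184.0 W


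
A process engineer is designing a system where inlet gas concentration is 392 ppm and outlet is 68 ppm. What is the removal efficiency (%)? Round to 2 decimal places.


Efficiency = (G_in - G_out) / G_in * 100%
Efficiency = (392 - 68) / 392 * 100
Efficiency = 324 / 392 * 100
Efficiency = 82.65%


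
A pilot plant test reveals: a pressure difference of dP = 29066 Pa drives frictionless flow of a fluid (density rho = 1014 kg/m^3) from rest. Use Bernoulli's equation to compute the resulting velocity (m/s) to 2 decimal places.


v = sqrt(2*dP/rho)
v = sqrt(2*29066/1014)
v = sqrt(57.329389)
v = 7.57 m/s


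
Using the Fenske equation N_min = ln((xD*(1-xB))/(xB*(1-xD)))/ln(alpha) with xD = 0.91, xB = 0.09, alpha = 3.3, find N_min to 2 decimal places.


N_min = ln((xD*(1-xB))/(xB*(1-xD))) / ln(alpha)
Numerator inside ln: 0.8281 / 0.0081 = 102.234568
ln(102.234568) = 4.62727
ln(alpha) = ln(3.3) = 1.193922
N_min = 4.62727 / 1.193922 = 3.88


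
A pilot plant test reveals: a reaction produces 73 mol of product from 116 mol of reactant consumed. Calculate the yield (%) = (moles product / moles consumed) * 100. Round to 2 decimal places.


Yield = (moles product / moles consumed) * 100%
Yield = (73 / 116) * 100
Yield = 0.6293 * 100
Yield = 62.93%


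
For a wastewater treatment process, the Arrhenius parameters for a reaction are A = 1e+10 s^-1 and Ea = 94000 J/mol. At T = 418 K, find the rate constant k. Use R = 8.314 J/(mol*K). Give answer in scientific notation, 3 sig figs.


k = A * exp(-Ea/(R*T))
k = 1e+10 * exp(-94000 / (8.314 * 418))
k = 1e+10 * exp(-27.048398)
k = 1.79e-02


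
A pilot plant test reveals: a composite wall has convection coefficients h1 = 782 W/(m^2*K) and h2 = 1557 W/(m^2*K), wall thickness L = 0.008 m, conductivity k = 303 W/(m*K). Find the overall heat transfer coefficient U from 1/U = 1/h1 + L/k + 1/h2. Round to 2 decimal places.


1/U = 1/h1 + L/k + 1/h2
1/U = 1/782 + 0.008/303 + 1/1557
1/U = 0.0012787724 + 2.64026e-05 + 0.0006422608
1/U = 0.0019474358
U = 513.50 W/(m^2*K)


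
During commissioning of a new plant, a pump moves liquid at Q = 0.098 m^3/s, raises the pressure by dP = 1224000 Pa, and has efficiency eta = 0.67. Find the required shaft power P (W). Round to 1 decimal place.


P = Q * dP / eta
P = 0.098 * 1224000 / 0.67
P = 119952.0 / 0.67
P = 179032.8 W


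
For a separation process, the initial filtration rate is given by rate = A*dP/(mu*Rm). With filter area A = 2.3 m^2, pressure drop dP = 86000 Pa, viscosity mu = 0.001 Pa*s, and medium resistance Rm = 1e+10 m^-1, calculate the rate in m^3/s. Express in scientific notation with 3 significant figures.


rate = A * dP / (mu * Rm)
rate = 2.3 * 86000 / (0.001 * 1e+10)
rate = 197800.0 / 1.000e+07
rate = 1.98e-02 m^3/s


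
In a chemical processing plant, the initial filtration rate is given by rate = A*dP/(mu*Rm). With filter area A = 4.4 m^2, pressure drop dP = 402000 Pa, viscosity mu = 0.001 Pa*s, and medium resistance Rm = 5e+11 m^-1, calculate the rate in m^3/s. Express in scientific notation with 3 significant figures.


rate = A * dP / (mu * Rm)
rate = 4.4 * 402000 / (0.001 * 5e+11)
rate = 1768800.0 / 5.000e+08
rate = 3.54e-03 m^3/s


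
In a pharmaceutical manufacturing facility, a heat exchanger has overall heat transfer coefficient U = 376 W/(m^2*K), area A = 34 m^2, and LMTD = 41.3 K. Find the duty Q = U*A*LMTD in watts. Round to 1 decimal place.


Q = U * A * LMTD
Q = 376 * 34 * 41.3
Q = 527979.2 W


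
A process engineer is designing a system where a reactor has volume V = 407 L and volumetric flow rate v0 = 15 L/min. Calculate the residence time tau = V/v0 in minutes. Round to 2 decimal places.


tau = V / v0
tau = 407 / 15
tau = 27.13 min


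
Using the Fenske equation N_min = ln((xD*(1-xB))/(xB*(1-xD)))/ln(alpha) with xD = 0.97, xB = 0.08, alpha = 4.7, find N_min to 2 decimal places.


N_min = ln((xD*(1-xB))/(xB*(1-xD))) / ln(alpha)
Numerator inside ln: 0.8924 / 0.0024 = 371.833333
ln(371.833333) = 5.918446
ln(alpha) = ln(4.7) = 1.547563
N_min = 5.918446 / 1.547563 = 3.82


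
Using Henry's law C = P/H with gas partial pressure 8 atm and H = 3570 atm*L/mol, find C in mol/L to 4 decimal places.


C = P / H
C = 8 / 3570
C = 0.0022 mol/L


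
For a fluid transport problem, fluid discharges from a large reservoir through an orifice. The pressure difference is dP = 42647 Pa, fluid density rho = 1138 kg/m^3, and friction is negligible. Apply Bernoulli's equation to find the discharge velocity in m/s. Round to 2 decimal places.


v = sqrt(2*dP/rho)
v = sqrt(2*42647/1138)
v = sqrt(74.950791)
v = 8.66 m/s


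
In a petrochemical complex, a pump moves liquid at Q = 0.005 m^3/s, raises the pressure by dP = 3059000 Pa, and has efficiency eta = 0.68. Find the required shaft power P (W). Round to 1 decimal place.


P = Q * dP / eta
P = 0.005 * 3059000 / 0.68
P = 15295.0 / 0.68
P = 22492.6 W


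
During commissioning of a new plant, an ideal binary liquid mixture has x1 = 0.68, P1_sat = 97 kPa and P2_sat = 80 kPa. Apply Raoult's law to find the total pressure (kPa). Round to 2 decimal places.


P = x1*P1_sat + x2*P2_sat
x2 = 1 - x1 = 1 - 0.68 = 0.32
P = 0.68*97 + 0.32*80
P = 65.96 + 25.6
P = 91.56 kPa


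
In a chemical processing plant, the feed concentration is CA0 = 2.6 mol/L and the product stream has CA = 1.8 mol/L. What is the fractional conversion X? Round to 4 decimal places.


X = (CA0 - CA) / CA0
X = (2.6 - 1.8) / 2.6
X = 0.8 / 2.6
X = 0.3077


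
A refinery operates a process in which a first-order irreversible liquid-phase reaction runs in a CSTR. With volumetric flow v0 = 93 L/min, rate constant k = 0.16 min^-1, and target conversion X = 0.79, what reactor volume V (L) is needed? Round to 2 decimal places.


V = v0 * X / (k * (1 - X))
V = 93 * 0.79 / (0.16 * (1 - 0.79))
V = 73.47 / (0.16 * 0.21)
V = 73.47 / 0.0336
V = 2186.61 L


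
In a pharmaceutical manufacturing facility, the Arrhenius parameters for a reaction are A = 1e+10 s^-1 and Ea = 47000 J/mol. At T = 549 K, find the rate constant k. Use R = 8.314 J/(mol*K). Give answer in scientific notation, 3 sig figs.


k = A * exp(-Ea/(R*T))
k = 1e+10 * exp(-47000 / (8.314 * 549))
k = 1e+10 * exp(-10.297113)
k = 3.37e+05


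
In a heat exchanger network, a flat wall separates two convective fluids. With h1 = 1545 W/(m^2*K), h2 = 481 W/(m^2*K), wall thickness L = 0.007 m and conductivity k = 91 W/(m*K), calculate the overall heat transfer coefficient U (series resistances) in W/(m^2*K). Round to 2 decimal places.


1/U = 1/h1 + L/k + 1/h2
1/U = 1/1545 + 0.007/91 + 1/481
1/U = 0.0006472492 + 7.69231e-05 + 0.0020790021
1/U = 0.0028031744
U = 356.74 W/(m^2*K)


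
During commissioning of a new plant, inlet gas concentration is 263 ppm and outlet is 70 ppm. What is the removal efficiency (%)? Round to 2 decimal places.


Efficiency = (G_in - G_out) / G_in * 100%
Efficiency = (263 - 70) / 263 * 100
Efficiency = 193 / 263 * 100
Efficiency = 73.38%


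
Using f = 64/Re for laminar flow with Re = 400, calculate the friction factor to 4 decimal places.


f = 64 / Re
f = 64 / 400
f = 0.1600


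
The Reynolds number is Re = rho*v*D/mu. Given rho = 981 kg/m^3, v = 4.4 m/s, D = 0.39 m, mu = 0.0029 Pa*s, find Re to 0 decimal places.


Re = rho * v * D / mu
Re = 981 * 4.4 * 0.39 / 0.0029
Re = 1683.396 / 0.0029
Re = 580481


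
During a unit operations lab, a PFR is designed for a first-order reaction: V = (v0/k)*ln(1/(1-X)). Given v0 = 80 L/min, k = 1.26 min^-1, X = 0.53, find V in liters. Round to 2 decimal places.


V = (v0/k) * ln(1/(1-X))
V = (80/1.26) * ln(1/(1-0.53))
V = 63.492063 * ln(2.12766)
V = 63.492063 * 0.755023
V = 47.94 L


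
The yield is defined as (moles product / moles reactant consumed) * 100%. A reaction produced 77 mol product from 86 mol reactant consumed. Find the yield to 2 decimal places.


Yield = (moles product / moles consumed) * 100%
Yield = (77 / 86) * 100
Yield = 0.8953 * 100
Yield = 89.53%


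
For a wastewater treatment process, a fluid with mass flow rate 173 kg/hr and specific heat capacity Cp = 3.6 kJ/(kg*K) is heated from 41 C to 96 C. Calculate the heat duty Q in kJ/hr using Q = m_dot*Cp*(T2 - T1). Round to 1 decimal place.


Q = m_dot * Cp * (T2 - T1)
Q = 173 * 3.6 * (96 - 41)
Q = 173 * 3.6 * 55
Q = 34254.0 kJ/hr


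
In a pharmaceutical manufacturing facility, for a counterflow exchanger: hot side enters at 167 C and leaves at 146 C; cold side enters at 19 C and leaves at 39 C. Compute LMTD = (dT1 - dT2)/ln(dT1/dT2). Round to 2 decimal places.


dT1 = Th_in - Tc_out = 167 - 39 = 128
dT2 = Th_out - Tc_in = 146 - 19 = 127
LMTD = (dT1 - dT2) / ln(dT1/dT2)
LMTD = (128 - 127) / ln(128/127)
LMTD = 127.50 K


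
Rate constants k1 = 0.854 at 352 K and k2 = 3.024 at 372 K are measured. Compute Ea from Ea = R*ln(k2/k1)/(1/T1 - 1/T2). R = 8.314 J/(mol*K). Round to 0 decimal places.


Ea = R * ln(k2/k1) / (1/T1 - 1/T2)
ln(k2/k1) = ln(3.024/0.854) = 1.2644045
1/T1 - 1/T2 = 1/352 - 1/372 = 0.000152737048
Ea = 8.314 * 1.2644045 / 0.000152737048
Ea = 68826 J/mol


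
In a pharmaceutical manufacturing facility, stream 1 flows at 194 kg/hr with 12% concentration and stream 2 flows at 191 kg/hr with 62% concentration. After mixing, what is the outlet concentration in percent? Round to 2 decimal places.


Mass balance on solute: F1*x1 + F2*x2 = F3*x3
F3 = F1 + F2 = 194 + 191 = 385 kg/hr
x3 = (F1*x1 + F2*x2)/F3
x3 = (194*0.12 + 191*0.62) / 385
x3 = 36.81%


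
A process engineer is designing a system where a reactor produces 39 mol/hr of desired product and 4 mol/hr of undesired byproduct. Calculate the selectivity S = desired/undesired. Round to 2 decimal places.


S = desired product rate / undesired product rate
S = 39 / 4
S = 9.75


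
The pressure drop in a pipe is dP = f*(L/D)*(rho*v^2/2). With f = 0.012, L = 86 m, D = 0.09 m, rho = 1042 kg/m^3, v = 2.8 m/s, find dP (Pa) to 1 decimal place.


dP = f * (L/D) * (rho*v^2/2)
dP = 0.012 * (86/0.09) * (1042*2.8^2/2)
L/D = 955.55555556
rho*v^2/2 = 1042*7.84/2 = 4084.64
dP = 0.012 * 955.55555556 * 4084.64
dP = 46837.2 Pa


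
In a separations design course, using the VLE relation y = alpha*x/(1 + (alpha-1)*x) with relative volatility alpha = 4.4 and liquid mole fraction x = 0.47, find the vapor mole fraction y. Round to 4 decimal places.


y = alpha*x / (1 + (alpha-1)*x)
y = 4.4*0.47 / (1 + (4.4-1)*0.47)
y = 2.068 / (1 + 1.598)
y = 2.068 / 2.598
y = 0.7960


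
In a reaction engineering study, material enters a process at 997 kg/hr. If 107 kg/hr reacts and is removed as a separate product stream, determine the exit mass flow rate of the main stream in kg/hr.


Steady-state mass balance on the main outlet: F_out = F_in - F_removed
F_out = 997 - 107
F_out = 890 kg/hr


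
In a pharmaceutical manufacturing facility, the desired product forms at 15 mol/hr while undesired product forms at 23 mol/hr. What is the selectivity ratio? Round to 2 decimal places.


S = desired product rate / undesired product rate
S = 15 / 23
S = 0.65


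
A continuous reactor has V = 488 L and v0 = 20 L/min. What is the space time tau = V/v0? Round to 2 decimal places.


tau = V / v0
tau = 488 / 20
tau = 24.40 min


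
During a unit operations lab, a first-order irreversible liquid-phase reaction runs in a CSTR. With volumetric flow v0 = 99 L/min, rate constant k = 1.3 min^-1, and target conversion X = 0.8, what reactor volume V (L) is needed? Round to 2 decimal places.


V = v0 * X / (k * (1 - X))
V = 99 * 0.8 / (1.3 * (1 - 0.8))
V = 79.2 / (1.3 * 0.2)
V = 79.2 / 0.26
V = 304.62 L


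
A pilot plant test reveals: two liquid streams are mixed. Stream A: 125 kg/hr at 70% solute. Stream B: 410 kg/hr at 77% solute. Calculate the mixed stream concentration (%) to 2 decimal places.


Mass balance on solute: F1*x1 + F2*x2 = F3*x3
F3 = F1 + F2 = 125 + 410 = 535 kg/hr
x3 = (F1*x1 + F2*x2)/F3
x3 = (125*0.7 + 410*0.77) / 535
x3 = 75.36%


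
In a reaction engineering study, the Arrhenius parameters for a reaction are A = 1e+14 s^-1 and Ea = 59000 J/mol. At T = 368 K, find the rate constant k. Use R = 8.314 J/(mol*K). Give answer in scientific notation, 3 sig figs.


k = A * exp(-Ea/(R*T))
k = 1e+14 * exp(-59000 / (8.314 * 368))
k = 1e+14 * exp(-19.283869)
k = 4.22e+05


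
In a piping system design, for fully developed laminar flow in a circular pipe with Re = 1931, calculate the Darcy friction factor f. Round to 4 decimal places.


f = 64 / Re
f = 64 / 1931
f = 0.0331


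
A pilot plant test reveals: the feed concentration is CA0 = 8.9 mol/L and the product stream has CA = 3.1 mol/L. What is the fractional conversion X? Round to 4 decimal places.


X = (CA0 - CA) / CA0
X = (8.9 - 3.1) / 8.9
X = 5.8 / 8.9
X = 0.6517


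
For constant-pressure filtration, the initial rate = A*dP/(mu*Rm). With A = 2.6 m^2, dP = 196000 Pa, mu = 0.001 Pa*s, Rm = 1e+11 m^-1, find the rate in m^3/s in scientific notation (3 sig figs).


rate = A * dP / (mu * Rm)
rate = 2.6 * 196000 / (0.001 * 1e+11)
rate = 509600.0 / 1.000e+08
rate = 5.10e-03 m^3/s


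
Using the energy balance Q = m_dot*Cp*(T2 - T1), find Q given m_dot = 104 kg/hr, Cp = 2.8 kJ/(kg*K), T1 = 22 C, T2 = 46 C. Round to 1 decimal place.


Q = m_dot * Cp * (T2 - T1)
Q = 104 * 2.8 * (46 - 22)
Q = 104 * 2.8 * 24
Q = 6988.8 kJ/hr


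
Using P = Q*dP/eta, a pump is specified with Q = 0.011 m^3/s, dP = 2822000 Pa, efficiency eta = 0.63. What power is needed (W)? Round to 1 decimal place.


P = Q * dP / eta
P = 0.011 * 2822000 / 0.63
P = 31042.0 / 0.63
P = 49273.0 W


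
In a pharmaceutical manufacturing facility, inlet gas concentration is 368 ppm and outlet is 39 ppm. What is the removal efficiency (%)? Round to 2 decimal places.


Efficiency = (G_in - G_out) / G_in * 100%
Efficiency = (368 - 39) / 368 * 100
Efficiency = 329 / 368 * 100
Efficiency = 89.40%


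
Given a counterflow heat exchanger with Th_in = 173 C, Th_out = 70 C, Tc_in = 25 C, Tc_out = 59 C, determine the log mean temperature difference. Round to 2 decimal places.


dT1 = Th_in - Tc_out = 173 - 59 = 114
dT2 = Th_out - Tc_in = 70 - 25 = 45
LMTD = (dT1 - dT2) / ln(dT1/dT2)
LMTD = (114 - 45) / ln(114/45)
LMTD = 74.23 K


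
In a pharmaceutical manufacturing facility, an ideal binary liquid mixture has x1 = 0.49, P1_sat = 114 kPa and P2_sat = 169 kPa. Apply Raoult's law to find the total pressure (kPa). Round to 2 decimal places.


P = x1*P1_sat + x2*P2_sat
x2 = 1 - x1 = 1 - 0.49 = 0.51
P = 0.49*114 + 0.51*169
P = 55.86 + 86.19
P = 142.05 kPa


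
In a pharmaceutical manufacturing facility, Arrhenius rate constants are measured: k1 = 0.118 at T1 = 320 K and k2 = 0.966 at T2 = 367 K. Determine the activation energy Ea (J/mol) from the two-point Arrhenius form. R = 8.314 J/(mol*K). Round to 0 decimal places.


Ea = R * ln(k2/k1) / (1/T1 - 1/T2)
ln(k2/k1) = ln(0.966/0.118) = 2.1024792
1/T1 - 1/T2 = 1/320 - 1/367 = 0.00040020436
Ea = 8.314 * 2.1024792 / 0.00040020436
Ea = 43678 J/mol
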